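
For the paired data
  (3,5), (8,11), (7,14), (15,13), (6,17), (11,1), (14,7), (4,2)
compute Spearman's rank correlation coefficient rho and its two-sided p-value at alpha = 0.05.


Step 1: Rank x and y separately (midranks; no ties here).
rank(x): 3->1, 8->5, 7->4, 15->8, 6->3, 11->6, 14->7, 4->2
rank(y): 5->3, 11->5, 14->7, 13->6, 17->8, 1->1, 7->4, 2->2
Step 2: d_i = R_x(i) - R_y(i); compute d_i^2.
  (1-3)^2=4, (5-5)^2=0, (4-7)^2=9, (8-6)^2=4, (3-8)^2=25, (6-1)^2=25, (7-4)^2=9, (2-2)^2=0
sum(d^2) = 76.
Step 3: rho = 1 - 6*76 / (8*(8^2 - 1)) = 1 - 456/504 = 0.095238.
Step 4: Under H0, t = rho * sqrt((n-2)/(1-rho^2)) = 0.2343 ~ t(6).
Step 5: Two-sided p-value from the t-distribution with 6 df = 0.822505.
Step 6: alpha = 0.05. fail to reject H0.

rho = 0.0952, p = 0.822505, fail to reject H0 at alpha = 0.05.


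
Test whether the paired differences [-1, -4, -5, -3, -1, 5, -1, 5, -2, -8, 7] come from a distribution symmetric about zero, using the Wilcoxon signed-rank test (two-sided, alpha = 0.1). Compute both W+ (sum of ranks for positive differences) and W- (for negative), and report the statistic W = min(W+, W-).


Step 1: Drop any zero differences (none here) and take |d_i|.
|d| = [1, 4, 5, 3, 1, 5, 1, 5, 2, 8, 7]
Step 2: Midrank |d_i| (ties get averaged ranks).
ranks: |1|->2, |4|->6, |5|->8, |3|->5, |1|->2, |5|->8, |1|->2, |5|->8, |2|->4, |8|->11, |7|->10
Step 3: Attach original signs; sum ranks with positive sign and with negative sign.
W+ = 8 + 8 + 10 = 26
W- = 2 + 6 + 8 + 5 + 2 + 2 + 4 + 11 = 40
(Check: W+ + W- = 66 should equal n(n+1)/2 = 66.)
Step 4: Test statistic W = min(W+, W-) = 26.
Step 5: Ties in |d|, so use the tie-corrected normal approximation.
        E[W] = n(n+1)/4 = 11*12/4 = 33.
        Tie groups: |d|=1 (t=3), |d|=5 (t=3); sum(t^3 - t) = 48.
        Var[W] = n(n+1)(2n+1)/24 - sum(t^3-t)/48 = 3036/24 - 48/48 = 125.5.
        z = (W - E[W]) / sqrt(Var[W]) = (26 - 33) / 11.2027 = -0.6249.
        Two-sided p = 2*Phi(z) = 0.532069.
Step 6: alpha = 0.1. fail to reject H0.

W+ = 26, W- = 40, W = min = 26, p = 0.532069, fail to reject H0.


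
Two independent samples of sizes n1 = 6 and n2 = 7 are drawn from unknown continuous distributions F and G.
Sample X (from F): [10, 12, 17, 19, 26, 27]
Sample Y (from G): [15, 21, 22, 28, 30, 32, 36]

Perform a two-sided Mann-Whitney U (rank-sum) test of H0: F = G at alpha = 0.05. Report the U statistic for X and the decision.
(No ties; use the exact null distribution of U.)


Step 1: Combine and sort all 13 observations; assign midranks.
sorted (value, group): (10,X), (12,X), (15,Y), (17,X), (19,X), (21,Y), (22,Y), (26,X), (27,X), (28,Y), (30,Y), (32,Y), (36,Y)
ranks: 10->1, 12->2, 15->3, 17->4, 19->5, 21->6, 22->7, 26->8, 27->9, 28->10, 30->11, 32->12, 36->13
Step 2: Rank sum for X: R1 = 1 + 2 + 4 + 5 + 8 + 9 = 29.
Step 3: U_X = R1 - n1(n1+1)/2 = 29 - 6*7/2 = 29 - 21 = 8.
       U_Y = n1*n2 - U_X = 42 - 8 = 34.
Step 4: No ties, so the exact null distribution of U (based on enumerating the C(13,6) = 1716 equally likely rank assignments) gives the two-sided p-value.
Step 5: p-value = 0.073427; compare to alpha = 0.05. fail to reject H0.

U_X = 8, p = 0.073427, fail to reject H0 at alpha = 0.05.


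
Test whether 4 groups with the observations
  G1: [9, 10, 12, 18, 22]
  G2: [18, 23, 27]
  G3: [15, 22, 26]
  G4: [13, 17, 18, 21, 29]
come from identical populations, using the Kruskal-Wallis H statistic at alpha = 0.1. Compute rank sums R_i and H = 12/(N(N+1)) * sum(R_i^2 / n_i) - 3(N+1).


Step 1: Combine all N = 16 observations and assign midranks.
sorted (value, group, rank): (9,G1,1), (10,G1,2), (12,G1,3), (13,G4,4), (15,G3,5), (17,G4,6), (18,G1,8), (18,G2,8), (18,G4,8), (21,G4,10), (22,G1,11.5), (22,G3,11.5), (23,G2,13), (26,G3,14), (27,G2,15), (29,G4,16)
Step 2: Sum ranks within each group.
R_1 = 25.5 (n_1 = 5)
R_2 = 36 (n_2 = 3)
R_3 = 30.5 (n_3 = 3)
R_4 = 44 (n_4 = 5)
Step 3: H = 12/(N(N+1)) * sum(R_i^2/n_i) - 3(N+1)
     = 12/(16*17) * (25.5^2/5 + 36^2/3 + 30.5^2/3 + 44^2/5) - 3*17
     = 0.044118 * 1259.33 - 51
     = 4.558824.
Step 4: Ties present; correction factor C = 1 - 30/(16^3 - 16) = 0.992647. Corrected H = 4.558824 / 0.992647 = 4.592593.
Step 5: Under H0, H ~ chi^2(3); p-value = 0.204178.
Step 6: alpha = 0.1. fail to reject H0.

H = 4.5926, df = 3, p = 0.204178, fail to reject H0.


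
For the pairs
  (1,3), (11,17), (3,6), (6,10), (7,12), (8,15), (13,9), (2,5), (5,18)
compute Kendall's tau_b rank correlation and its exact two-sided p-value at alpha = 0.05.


Step 1: Enumerate the 36 unordered pairs (i,j) with i<j and classify each by sign(x_j-x_i) * sign(y_j-y_i).
  (1,2):dx=+10,dy=+14->C; (1,3):dx=+2,dy=+3->C; (1,4):dx=+5,dy=+7->C; (1,5):dx=+6,dy=+9->C
  (1,6):dx=+7,dy=+12->C; (1,7):dx=+12,dy=+6->C; (1,8):dx=+1,dy=+2->C; (1,9):dx=+4,dy=+15->C
  (2,3):dx=-8,dy=-11->C; (2,4):dx=-5,dy=-7->C; (2,5):dx=-4,dy=-5->C; (2,6):dx=-3,dy=-2->C
  (2,7):dx=+2,dy=-8->D; (2,8):dx=-9,dy=-12->C; (2,9):dx=-6,dy=+1->D; (3,4):dx=+3,dy=+4->C
  (3,5):dx=+4,dy=+6->C; (3,6):dx=+5,dy=+9->C; (3,7):dx=+10,dy=+3->C; (3,8):dx=-1,dy=-1->C
  (3,9):dx=+2,dy=+12->C; (4,5):dx=+1,dy=+2->C; (4,6):dx=+2,dy=+5->C; (4,7):dx=+7,dy=-1->D
  (4,8):dx=-4,dy=-5->C; (4,9):dx=-1,dy=+8->D; (5,6):dx=+1,dy=+3->C; (5,7):dx=+6,dy=-3->D
  (5,8):dx=-5,dy=-7->C; (5,9):dx=-2,dy=+6->D; (6,7):dx=+5,dy=-6->D; (6,8):dx=-6,dy=-10->C
  (6,9):dx=-3,dy=+3->D; (7,8):dx=-11,dy=-4->C; (7,9):dx=-8,dy=+9->D; (8,9):dx=+3,dy=+13->C
Step 2: C = 27, D = 9, total pairs = 36.
Step 3: tau = (C - D)/(n(n-1)/2) = (27 - 9)/36 = 0.500000.
Step 4: Exact two-sided p-value (enumerate n! = 362880 permutations of y under H0): p = 0.075176.
Step 5: alpha = 0.05. fail to reject H0.

tau_b = 0.5000 (C=27, D=9), p = 0.075176, fail to reject H0.


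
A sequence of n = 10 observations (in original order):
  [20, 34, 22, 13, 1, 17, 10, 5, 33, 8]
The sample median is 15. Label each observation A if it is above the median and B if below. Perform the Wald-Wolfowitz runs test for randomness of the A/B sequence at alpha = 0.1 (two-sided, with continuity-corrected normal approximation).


Step 1: Compute median = 15; label A = above, B = below.
Labels in order: AAABBABBAB  (n_A = 5, n_B = 5)
Step 2: Count runs R = 6.
Step 3: Under H0 (random ordering), E[R] = 2*n_A*n_B/(n_A+n_B) + 1 = 2*5*5/10 + 1 = 6.0000.
        Var[R] = 2*n_A*n_B*(2*n_A*n_B - n_A - n_B) / ((n_A+n_B)^2 * (n_A+n_B-1)) = 2000/900 = 2.2222.
        SD[R] = 1.4907.
Step 4: R = E[R], so z = 0 with no continuity correction.
Step 5: Two-sided p-value via normal approximation = 2*(1 - Phi(|z|)) = 1.000000.
Step 6: alpha = 0.1. fail to reject H0.

R = 6, z = 0.0000, p = 1.000000, fail to reject H0.


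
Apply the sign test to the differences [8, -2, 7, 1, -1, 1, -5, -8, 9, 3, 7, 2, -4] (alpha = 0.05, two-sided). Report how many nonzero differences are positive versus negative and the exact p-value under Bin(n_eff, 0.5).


Step 1: Discard zero differences. Original n = 13; n_eff = number of nonzero differences = 13.
Nonzero differences (with sign): +8, -2, +7, +1, -1, +1, -5, -8, +9, +3, +7, +2, -4
Step 2: Count signs: positive = 8, negative = 5.
Step 3: Under H0: P(positive) = 0.5, so the number of positives S ~ Bin(13, 0.5).
Step 4: Two-sided exact p-value = sum of Bin(13,0.5) probabilities at or below the observed probability = 0.581055.
Step 5: alpha = 0.05. fail to reject H0.

n_eff = 13, pos = 8, neg = 5, p = 0.581055, fail to reject H0.


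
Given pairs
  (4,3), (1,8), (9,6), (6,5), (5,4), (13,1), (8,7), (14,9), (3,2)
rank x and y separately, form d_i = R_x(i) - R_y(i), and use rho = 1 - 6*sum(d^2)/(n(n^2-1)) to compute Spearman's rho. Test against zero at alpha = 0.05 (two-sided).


Step 1: Rank x and y separately (midranks; no ties here).
rank(x): 4->3, 1->1, 9->7, 6->5, 5->4, 13->8, 8->6, 14->9, 3->2
rank(y): 3->3, 8->8, 6->6, 5->5, 4->4, 1->1, 7->7, 9->9, 2->2
Step 2: d_i = R_x(i) - R_y(i); compute d_i^2.
  (3-3)^2=0, (1-8)^2=49, (7-6)^2=1, (5-5)^2=0, (4-4)^2=0, (8-1)^2=49, (6-7)^2=1, (9-9)^2=0, (2-2)^2=0
sum(d^2) = 100.
Step 3: rho = 1 - 6*100 / (9*(9^2 - 1)) = 1 - 600/720 = 0.166667.
Step 4: Under H0, t = rho * sqrt((n-2)/(1-rho^2)) = 0.4472 ~ t(7).
Step 5: Two-sided p-value from the t-distribution with 7 df = 0.668231.
Step 6: alpha = 0.05. fail to reject H0.

rho = 0.1667, p = 0.668231, fail to reject H0 at alpha = 0.05.


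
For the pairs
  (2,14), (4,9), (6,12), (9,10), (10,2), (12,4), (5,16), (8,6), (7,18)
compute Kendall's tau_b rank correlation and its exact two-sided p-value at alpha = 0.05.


Step 1: Enumerate the 36 unordered pairs (i,j) with i<j and classify each by sign(x_j-x_i) * sign(y_j-y_i).
  (1,2):dx=+2,dy=-5->D; (1,3):dx=+4,dy=-2->D; (1,4):dx=+7,dy=-4->D; (1,5):dx=+8,dy=-12->D
  (1,6):dx=+10,dy=-10->D; (1,7):dx=+3,dy=+2->C; (1,8):dx=+6,dy=-8->D; (1,9):dx=+5,dy=+4->C
  (2,3):dx=+2,dy=+3->C; (2,4):dx=+5,dy=+1->C; (2,5):dx=+6,dy=-7->D; (2,6):dx=+8,dy=-5->D
  (2,7):dx=+1,dy=+7->C; (2,8):dx=+4,dy=-3->D; (2,9):dx=+3,dy=+9->C; (3,4):dx=+3,dy=-2->D
  (3,5):dx=+4,dy=-10->D; (3,6):dx=+6,dy=-8->D; (3,7):dx=-1,dy=+4->D; (3,8):dx=+2,dy=-6->D
  (3,9):dx=+1,dy=+6->C; (4,5):dx=+1,dy=-8->D; (4,6):dx=+3,dy=-6->D; (4,7):dx=-4,dy=+6->D
  (4,8):dx=-1,dy=-4->C; (4,9):dx=-2,dy=+8->D; (5,6):dx=+2,dy=+2->C; (5,7):dx=-5,dy=+14->D
  (5,8):dx=-2,dy=+4->D; (5,9):dx=-3,dy=+16->D; (6,7):dx=-7,dy=+12->D; (6,8):dx=-4,dy=+2->D
  (6,9):dx=-5,dy=+14->D; (7,8):dx=+3,dy=-10->D; (7,9):dx=+2,dy=+2->C; (8,9):dx=-1,dy=+12->D
Step 2: C = 10, D = 26, total pairs = 36.
Step 3: tau = (C - D)/(n(n-1)/2) = (10 - 26)/36 = -0.444444.
Step 4: Exact two-sided p-value (enumerate n! = 362880 permutations of y under H0): p = 0.119439.
Step 5: alpha = 0.05. fail to reject H0.

tau_b = -0.4444 (C=10, D=26), p = 0.119439, fail to reject H0.


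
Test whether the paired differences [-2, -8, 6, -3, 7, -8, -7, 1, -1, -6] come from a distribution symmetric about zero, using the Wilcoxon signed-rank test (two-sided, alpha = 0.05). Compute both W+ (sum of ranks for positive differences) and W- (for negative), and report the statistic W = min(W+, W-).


Step 1: Drop any zero differences (none here) and take |d_i|.
|d| = [2, 8, 6, 3, 7, 8, 7, 1, 1, 6]
Step 2: Midrank |d_i| (ties get averaged ranks).
ranks: |2|->3, |8|->9.5, |6|->5.5, |3|->4, |7|->7.5, |8|->9.5, |7|->7.5, |1|->1.5, |1|->1.5, |6|->5.5
Step 3: Attach original signs; sum ranks with positive sign and with negative sign.
W+ = 5.5 + 7.5 + 1.5 = 14.5
W- = 3 + 9.5 + 4 + 9.5 + 7.5 + 1.5 + 5.5 = 40.5
(Check: W+ + W- = 55 should equal n(n+1)/2 = 55.)
Step 4: Test statistic W = min(W+, W-) = 14.5.
Step 5: Ties in |d|, so use the tie-corrected normal approximation.
        E[W] = n(n+1)/4 = 10*11/4 = 27.5.
        Tie groups: |d|=1 (t=2), |d|=6 (t=2), |d|=7 (t=2), |d|=8 (t=2); sum(t^3 - t) = 24.
        Var[W] = n(n+1)(2n+1)/24 - sum(t^3-t)/48 = 2310/24 - 24/48 = 95.75.
        z = (W - E[W]) / sqrt(Var[W]) = (14.5 - 27.5) / 9.7852 = -1.3285.
        Two-sided p = 2*Phi(z) = 0.184000.
Step 6: alpha = 0.05. fail to reject H0.

W+ = 14.5, W- = 40.5, W = min = 14.5, p = 0.184000, fail to reject H0.


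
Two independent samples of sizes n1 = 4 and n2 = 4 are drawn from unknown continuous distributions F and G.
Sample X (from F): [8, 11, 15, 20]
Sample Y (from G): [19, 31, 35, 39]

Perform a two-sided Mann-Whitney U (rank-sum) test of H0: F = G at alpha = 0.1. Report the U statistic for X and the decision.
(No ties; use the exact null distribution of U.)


Step 1: Combine and sort all 8 observations; assign midranks.
sorted (value, group): (8,X), (11,X), (15,X), (19,Y), (20,X), (31,Y), (35,Y), (39,Y)
ranks: 8->1, 11->2, 15->3, 19->4, 20->5, 31->6, 35->7, 39->8
Step 2: Rank sum for X: R1 = 1 + 2 + 3 + 5 = 11.
Step 3: U_X = R1 - n1(n1+1)/2 = 11 - 4*5/2 = 11 - 10 = 1.
       U_Y = n1*n2 - U_X = 16 - 1 = 15.
Step 4: No ties, so the exact null distribution of U (based on enumerating the C(8,4) = 70 equally likely rank assignments) gives the two-sided p-value.
Step 5: p-value = 0.057143; compare to alpha = 0.1. reject H0.

U_X = 1, p = 0.057143, reject H0 at alpha = 0.1.


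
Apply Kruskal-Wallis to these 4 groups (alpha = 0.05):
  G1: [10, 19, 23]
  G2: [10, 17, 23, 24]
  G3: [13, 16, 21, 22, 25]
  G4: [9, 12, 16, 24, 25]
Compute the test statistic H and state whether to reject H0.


Step 1: Combine all N = 17 observations and assign midranks.
sorted (value, group, rank): (9,G4,1), (10,G1,2.5), (10,G2,2.5), (12,G4,4), (13,G3,5), (16,G3,6.5), (16,G4,6.5), (17,G2,8), (19,G1,9), (21,G3,10), (22,G3,11), (23,G1,12.5), (23,G2,12.5), (24,G2,14.5), (24,G4,14.5), (25,G3,16.5), (25,G4,16.5)
Step 2: Sum ranks within each group.
R_1 = 24 (n_1 = 3)
R_2 = 37.5 (n_2 = 4)
R_3 = 49 (n_3 = 5)
R_4 = 42.5 (n_4 = 5)
Step 3: H = 12/(N(N+1)) * sum(R_i^2/n_i) - 3(N+1)
     = 12/(17*18) * (24^2/3 + 37.5^2/4 + 49^2/5 + 42.5^2/5) - 3*18
     = 0.039216 * 1385.01 - 54
     = 0.314216.
Step 4: Ties present; correction factor C = 1 - 30/(17^3 - 17) = 0.993873. Corrected H = 0.314216 / 0.993873 = 0.316153.
Step 5: Under H0, H ~ chi^2(3); p-value = 0.956962.
Step 6: alpha = 0.05. fail to reject H0.

H = 0.3162, df = 3, p = 0.956962, fail to reject H0.


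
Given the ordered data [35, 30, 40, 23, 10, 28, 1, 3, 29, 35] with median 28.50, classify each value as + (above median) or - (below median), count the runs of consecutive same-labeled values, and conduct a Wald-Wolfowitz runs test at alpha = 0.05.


Step 1: Compute median = 28.50; label A = above, B = below.
Labels in order: AAABBBBBAA  (n_A = 5, n_B = 5)
Step 2: Count runs R = 3.
Step 3: Under H0 (random ordering), E[R] = 2*n_A*n_B/(n_A+n_B) + 1 = 2*5*5/10 + 1 = 6.0000.
        Var[R] = 2*n_A*n_B*(2*n_A*n_B - n_A - n_B) / ((n_A+n_B)^2 * (n_A+n_B-1)) = 2000/900 = 2.2222.
        SD[R] = 1.4907.
Step 4: Continuity-corrected z = (R + 0.5 - E[R]) / SD[R] = (3 + 0.5 - 6.0000) / 1.4907 = -1.6771.
Step 5: Two-sided p-value via normal approximation = 2*(1 - Phi(|z|)) = 0.093533.
Step 6: alpha = 0.05. fail to reject H0.

R = 3, z = -1.6771, p = 0.093533, fail to reject H0.


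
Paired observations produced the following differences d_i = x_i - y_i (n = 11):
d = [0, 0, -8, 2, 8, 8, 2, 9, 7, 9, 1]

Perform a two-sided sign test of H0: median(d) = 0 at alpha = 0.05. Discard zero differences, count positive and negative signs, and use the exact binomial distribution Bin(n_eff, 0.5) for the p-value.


Step 1: Discard zero differences. Original n = 11; n_eff = number of nonzero differences = 9.
Nonzero differences (with sign): -8, +2, +8, +8, +2, +9, +7, +9, +1
Step 2: Count signs: positive = 8, negative = 1.
Step 3: Under H0: P(positive) = 0.5, so the number of positives S ~ Bin(9, 0.5).
Step 4: Two-sided exact p-value = sum of Bin(9,0.5) probabilities at or below the observed probability = 0.039062.
Step 5: alpha = 0.05. reject H0.

n_eff = 9, pos = 8, neg = 1, p = 0.039062, reject H0.


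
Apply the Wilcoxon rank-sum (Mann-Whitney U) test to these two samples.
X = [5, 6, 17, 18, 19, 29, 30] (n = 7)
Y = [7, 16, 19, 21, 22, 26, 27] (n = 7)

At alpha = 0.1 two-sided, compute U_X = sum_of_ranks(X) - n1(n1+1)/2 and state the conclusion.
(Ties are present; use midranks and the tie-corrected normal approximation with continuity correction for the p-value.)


Step 1: Combine and sort all 14 observations; assign midranks.
sorted (value, group): (5,X), (6,X), (7,Y), (16,Y), (17,X), (18,X), (19,X), (19,Y), (21,Y), (22,Y), (26,Y), (27,Y), (29,X), (30,X)
ranks: 5->1, 6->2, 7->3, 16->4, 17->5, 18->6, 19->7.5, 19->7.5, 21->9, 22->10, 26->11, 27->12, 29->13, 30->14
Step 2: Rank sum for X: R1 = 1 + 2 + 5 + 6 + 7.5 + 13 + 14 = 48.5.
Step 3: U_X = R1 - n1(n1+1)/2 = 48.5 - 7*8/2 = 48.5 - 28 = 20.5.
       U_Y = n1*n2 - U_X = 49 - 20.5 = 28.5.
Step 4: Ties are present, so use the tie-corrected normal approximation (with continuity correction) for the p-value.
Step 5: p-value = 0.654365; compare to alpha = 0.1. fail to reject H0.

U_X = 20.5, p = 0.654365, fail to reject H0 at alpha = 0.1.


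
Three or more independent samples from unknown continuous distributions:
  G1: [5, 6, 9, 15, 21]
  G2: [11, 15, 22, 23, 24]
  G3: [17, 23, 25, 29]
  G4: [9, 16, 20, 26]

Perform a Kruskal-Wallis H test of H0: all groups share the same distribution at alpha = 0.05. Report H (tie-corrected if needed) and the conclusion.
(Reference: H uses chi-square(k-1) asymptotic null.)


Step 1: Combine all N = 18 observations and assign midranks.
sorted (value, group, rank): (5,G1,1), (6,G1,2), (9,G1,3.5), (9,G4,3.5), (11,G2,5), (15,G1,6.5), (15,G2,6.5), (16,G4,8), (17,G3,9), (20,G4,10), (21,G1,11), (22,G2,12), (23,G2,13.5), (23,G3,13.5), (24,G2,15), (25,G3,16), (26,G4,17), (29,G3,18)
Step 2: Sum ranks within each group.
R_1 = 24 (n_1 = 5)
R_2 = 52 (n_2 = 5)
R_3 = 56.5 (n_3 = 4)
R_4 = 38.5 (n_4 = 4)
Step 3: H = 12/(N(N+1)) * sum(R_i^2/n_i) - 3(N+1)
     = 12/(18*19) * (24^2/5 + 52^2/5 + 56.5^2/4 + 38.5^2/4) - 3*19
     = 0.035088 * 1824.62 - 57
     = 7.021930.
Step 4: Ties present; correction factor C = 1 - 18/(18^3 - 18) = 0.996904. Corrected H = 7.021930 / 0.996904 = 7.043737.
Step 5: Under H0, H ~ chi^2(3); p-value = 0.070517.
Step 6: alpha = 0.05. fail to reject H0.

H = 7.0437, df = 3, p = 0.070517, fail to reject H0.


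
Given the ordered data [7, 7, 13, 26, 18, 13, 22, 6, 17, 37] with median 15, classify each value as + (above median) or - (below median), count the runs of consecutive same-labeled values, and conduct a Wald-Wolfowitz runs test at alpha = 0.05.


Step 1: Compute median = 15; label A = above, B = below.
Labels in order: BBBAABABAA  (n_A = 5, n_B = 5)
Step 2: Count runs R = 6.
Step 3: Under H0 (random ordering), E[R] = 2*n_A*n_B/(n_A+n_B) + 1 = 2*5*5/10 + 1 = 6.0000.
        Var[R] = 2*n_A*n_B*(2*n_A*n_B - n_A - n_B) / ((n_A+n_B)^2 * (n_A+n_B-1)) = 2000/900 = 2.2222.
        SD[R] = 1.4907.
Step 4: R = E[R], so z = 0 with no continuity correction.
Step 5: Two-sided p-value via normal approximation = 2*(1 - Phi(|z|)) = 1.000000.
Step 6: alpha = 0.05. fail to reject H0.

R = 6, z = 0.0000, p = 1.000000, fail to reject H0.


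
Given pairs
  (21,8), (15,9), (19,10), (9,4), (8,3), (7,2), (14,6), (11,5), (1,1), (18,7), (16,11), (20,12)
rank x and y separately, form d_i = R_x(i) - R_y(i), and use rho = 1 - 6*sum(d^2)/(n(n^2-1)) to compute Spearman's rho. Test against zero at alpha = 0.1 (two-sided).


Step 1: Rank x and y separately (midranks; no ties here).
rank(x): 21->12, 15->7, 19->10, 9->4, 8->3, 7->2, 14->6, 11->5, 1->1, 18->9, 16->8, 20->11
rank(y): 8->8, 9->9, 10->10, 4->4, 3->3, 2->2, 6->6, 5->5, 1->1, 7->7, 11->11, 12->12
Step 2: d_i = R_x(i) - R_y(i); compute d_i^2.
  (12-8)^2=16, (7-9)^2=4, (10-10)^2=0, (4-4)^2=0, (3-3)^2=0, (2-2)^2=0, (6-6)^2=0, (5-5)^2=0, (1-1)^2=0, (9-7)^2=4, (8-11)^2=9, (11-12)^2=1
sum(d^2) = 34.
Step 3: rho = 1 - 6*34 / (12*(12^2 - 1)) = 1 - 204/1716 = 0.881119.
Step 4: Under H0, t = rho * sqrt((n-2)/(1-rho^2)) = 5.8921 ~ t(10).
Step 5: Two-sided p-value from the t-distribution with 10 df = 0.000153.
Step 6: alpha = 0.1. reject H0.

rho = 0.8811, p = 0.000153, reject H0 at alpha = 0.1.


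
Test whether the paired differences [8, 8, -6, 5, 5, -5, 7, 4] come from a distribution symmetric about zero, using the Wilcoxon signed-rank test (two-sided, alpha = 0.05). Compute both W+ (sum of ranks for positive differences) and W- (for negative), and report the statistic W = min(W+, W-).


Step 1: Drop any zero differences (none here) and take |d_i|.
|d| = [8, 8, 6, 5, 5, 5, 7, 4]
Step 2: Midrank |d_i| (ties get averaged ranks).
ranks: |8|->7.5, |8|->7.5, |6|->5, |5|->3, |5|->3, |5|->3, |7|->6, |4|->1
Step 3: Attach original signs; sum ranks with positive sign and with negative sign.
W+ = 7.5 + 7.5 + 3 + 3 + 6 + 1 = 28
W- = 5 + 3 = 8
(Check: W+ + W- = 36 should equal n(n+1)/2 = 36.)
Step 4: Test statistic W = min(W+, W-) = 8.
Step 5: Ties in |d|, so use the tie-corrected normal approximation.
        E[W] = n(n+1)/4 = 8*9/4 = 18.
        Tie groups: |d|=5 (t=3), |d|=8 (t=2); sum(t^3 - t) = 30.
        Var[W] = n(n+1)(2n+1)/24 - sum(t^3-t)/48 = 1224/24 - 30/48 = 50.375.
        z = (W - E[W]) / sqrt(Var[W]) = (8 - 18) / 7.0975 = -1.4089.
        Two-sided p = 2*Phi(z) = 0.158853.
Step 6: alpha = 0.05. fail to reject H0.

W+ = 28, W- = 8, W = min = 8, p = 0.158853, fail to reject H0.


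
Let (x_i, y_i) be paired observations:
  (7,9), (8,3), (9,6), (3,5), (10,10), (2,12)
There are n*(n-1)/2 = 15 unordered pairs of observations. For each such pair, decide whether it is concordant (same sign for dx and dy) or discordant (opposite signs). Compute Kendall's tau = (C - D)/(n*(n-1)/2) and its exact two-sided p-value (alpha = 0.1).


Step 1: Enumerate the 15 unordered pairs (i,j) with i<j and classify each by sign(x_j-x_i) * sign(y_j-y_i).
  (1,2):dx=+1,dy=-6->D; (1,3):dx=+2,dy=-3->D; (1,4):dx=-4,dy=-4->C; (1,5):dx=+3,dy=+1->C
  (1,6):dx=-5,dy=+3->D; (2,3):dx=+1,dy=+3->C; (2,4):dx=-5,dy=+2->D; (2,5):dx=+2,dy=+7->C
  (2,6):dx=-6,dy=+9->D; (3,4):dx=-6,dy=-1->C; (3,5):dx=+1,dy=+4->C; (3,6):dx=-7,dy=+6->D
  (4,5):dx=+7,dy=+5->C; (4,6):dx=-1,dy=+7->D; (5,6):dx=-8,dy=+2->D
Step 2: C = 7, D = 8, total pairs = 15.
Step 3: tau = (C - D)/(n(n-1)/2) = (7 - 8)/15 = -0.066667.
Step 4: Exact two-sided p-value (enumerate n! = 720 permutations of y under H0): p = 1.000000.
Step 5: alpha = 0.1. fail to reject H0.

tau_b = -0.0667 (C=7, D=8), p = 1.000000, fail to reject H0.


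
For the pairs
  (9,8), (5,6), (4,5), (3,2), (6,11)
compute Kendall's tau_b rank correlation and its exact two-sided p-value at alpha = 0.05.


Step 1: Enumerate the 10 unordered pairs (i,j) with i<j and classify each by sign(x_j-x_i) * sign(y_j-y_i).
  (1,2):dx=-4,dy=-2->C; (1,3):dx=-5,dy=-3->C; (1,4):dx=-6,dy=-6->C; (1,5):dx=-3,dy=+3->D
  (2,3):dx=-1,dy=-1->C; (2,4):dx=-2,dy=-4->C; (2,5):dx=+1,dy=+5->C; (3,4):dx=-1,dy=-3->C
  (3,5):dx=+2,dy=+6->C; (4,5):dx=+3,dy=+9->C
Step 2: C = 9, D = 1, total pairs = 10.
Step 3: tau = (C - D)/(n(n-1)/2) = (9 - 1)/10 = 0.800000.
Step 4: Exact two-sided p-value (enumerate n! = 120 permutations of y under H0): p = 0.083333.
Step 5: alpha = 0.05. fail to reject H0.

tau_b = 0.8000 (C=9, D=1), p = 0.083333, fail to reject H0.


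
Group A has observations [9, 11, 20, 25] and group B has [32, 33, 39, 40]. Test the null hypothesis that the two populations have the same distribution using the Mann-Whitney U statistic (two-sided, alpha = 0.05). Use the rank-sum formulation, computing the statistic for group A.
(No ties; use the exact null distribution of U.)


Step 1: Combine and sort all 8 observations; assign midranks.
sorted (value, group): (9,X), (11,X), (20,X), (25,X), (32,Y), (33,Y), (39,Y), (40,Y)
ranks: 9->1, 11->2, 20->3, 25->4, 32->5, 33->6, 39->7, 40->8
Step 2: Rank sum for X: R1 = 1 + 2 + 3 + 4 = 10.
Step 3: U_X = R1 - n1(n1+1)/2 = 10 - 4*5/2 = 10 - 10 = 0.
       U_Y = n1*n2 - U_X = 16 - 0 = 16.
Step 4: No ties, so the exact null distribution of U (based on enumerating the C(8,4) = 70 equally likely rank assignments) gives the two-sided p-value.
Step 5: p-value = 0.028571; compare to alpha = 0.05. reject H0.

U_X = 0, p = 0.028571, reject H0 at alpha = 0.05.


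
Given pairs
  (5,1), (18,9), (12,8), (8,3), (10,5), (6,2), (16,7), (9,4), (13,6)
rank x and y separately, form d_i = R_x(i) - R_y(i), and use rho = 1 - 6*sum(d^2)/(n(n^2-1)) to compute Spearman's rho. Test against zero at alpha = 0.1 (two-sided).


Step 1: Rank x and y separately (midranks; no ties here).
rank(x): 5->1, 18->9, 12->6, 8->3, 10->5, 6->2, 16->8, 9->4, 13->7
rank(y): 1->1, 9->9, 8->8, 3->3, 5->5, 2->2, 7->7, 4->4, 6->6
Step 2: d_i = R_x(i) - R_y(i); compute d_i^2.
  (1-1)^2=0, (9-9)^2=0, (6-8)^2=4, (3-3)^2=0, (5-5)^2=0, (2-2)^2=0, (8-7)^2=1, (4-4)^2=0, (7-6)^2=1
sum(d^2) = 6.
Step 3: rho = 1 - 6*6 / (9*(9^2 - 1)) = 1 - 36/720 = 0.950000.
Step 4: Under H0, t = rho * sqrt((n-2)/(1-rho^2)) = 8.0495 ~ t(7).
Step 5: Two-sided p-value from the t-distribution with 7 df = 0.000088.
Step 6: alpha = 0.1. reject H0.

rho = 0.9500, p = 0.000088, reject H0 at alpha = 0.1.


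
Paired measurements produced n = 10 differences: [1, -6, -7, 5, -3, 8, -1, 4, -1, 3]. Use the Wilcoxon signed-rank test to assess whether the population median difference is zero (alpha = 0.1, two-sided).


Step 1: Drop any zero differences (none here) and take |d_i|.
|d| = [1, 6, 7, 5, 3, 8, 1, 4, 1, 3]
Step 2: Midrank |d_i| (ties get averaged ranks).
ranks: |1|->2, |6|->8, |7|->9, |5|->7, |3|->4.5, |8|->10, |1|->2, |4|->6, |1|->2, |3|->4.5
Step 3: Attach original signs; sum ranks with positive sign and with negative sign.
W+ = 2 + 7 + 10 + 6 + 4.5 = 29.5
W- = 8 + 9 + 4.5 + 2 + 2 = 25.5
(Check: W+ + W- = 55 should equal n(n+1)/2 = 55.)
Step 4: Test statistic W = min(W+, W-) = 25.5.
Step 5: Ties in |d|, so use the tie-corrected normal approximation.
        E[W] = n(n+1)/4 = 10*11/4 = 27.5.
        Tie groups: |d|=1 (t=3), |d|=3 (t=2); sum(t^3 - t) = 30.
        Var[W] = n(n+1)(2n+1)/24 - sum(t^3-t)/48 = 2310/24 - 30/48 = 95.625.
        z = (W - E[W]) / sqrt(Var[W]) = (25.5 - 27.5) / 9.7788 = -0.2045.
        Two-sided p = 2*Phi(z) = 0.837944.
Step 6: alpha = 0.1. fail to reject H0.

W+ = 29.5, W- = 25.5, W = min = 25.5, p = 0.837944, fail to reject H0.


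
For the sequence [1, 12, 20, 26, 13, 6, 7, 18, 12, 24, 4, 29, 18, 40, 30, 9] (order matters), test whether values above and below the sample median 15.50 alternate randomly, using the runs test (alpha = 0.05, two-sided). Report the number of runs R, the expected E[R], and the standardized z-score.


Step 1: Compute median = 15.50; label A = above, B = below.
Labels in order: BBAABBBABABAAAAB  (n_A = 8, n_B = 8)
Step 2: Count runs R = 9.
Step 3: Under H0 (random ordering), E[R] = 2*n_A*n_B/(n_A+n_B) + 1 = 2*8*8/16 + 1 = 9.0000.
        Var[R] = 2*n_A*n_B*(2*n_A*n_B - n_A - n_B) / ((n_A+n_B)^2 * (n_A+n_B-1)) = 14336/3840 = 3.7333.
        SD[R] = 1.9322.
Step 4: R = E[R], so z = 0 with no continuity correction.
Step 5: Two-sided p-value via normal approximation = 2*(1 - Phi(|z|)) = 1.000000.
Step 6: alpha = 0.05. fail to reject H0.

R = 9, z = 0.0000, p = 1.000000, fail to reject H0.


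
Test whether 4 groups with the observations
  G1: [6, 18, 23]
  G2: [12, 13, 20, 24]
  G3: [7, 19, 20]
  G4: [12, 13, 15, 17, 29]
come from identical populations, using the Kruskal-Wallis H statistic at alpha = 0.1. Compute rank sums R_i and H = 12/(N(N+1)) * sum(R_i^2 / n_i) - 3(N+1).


Step 1: Combine all N = 15 observations and assign midranks.
sorted (value, group, rank): (6,G1,1), (7,G3,2), (12,G2,3.5), (12,G4,3.5), (13,G2,5.5), (13,G4,5.5), (15,G4,7), (17,G4,8), (18,G1,9), (19,G3,10), (20,G2,11.5), (20,G3,11.5), (23,G1,13), (24,G2,14), (29,G4,15)
Step 2: Sum ranks within each group.
R_1 = 23 (n_1 = 3)
R_2 = 34.5 (n_2 = 4)
R_3 = 23.5 (n_3 = 3)
R_4 = 39 (n_4 = 5)
Step 3: H = 12/(N(N+1)) * sum(R_i^2/n_i) - 3(N+1)
     = 12/(15*16) * (23^2/3 + 34.5^2/4 + 23.5^2/3 + 39^2/5) - 3*16
     = 0.050000 * 962.179 - 48
     = 0.108958.
Step 4: Ties present; correction factor C = 1 - 18/(15^3 - 15) = 0.994643. Corrected H = 0.108958 / 0.994643 = 0.109545.
Step 5: Under H0, H ~ chi^2(3); p-value = 0.990668.
Step 6: alpha = 0.1. fail to reject H0.

H = 0.1095, df = 3, p = 0.990668, fail to reject H0.


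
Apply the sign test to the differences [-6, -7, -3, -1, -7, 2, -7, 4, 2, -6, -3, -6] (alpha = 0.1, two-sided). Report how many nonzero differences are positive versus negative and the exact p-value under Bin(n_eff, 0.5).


Step 1: Discard zero differences. Original n = 12; n_eff = number of nonzero differences = 12.
Nonzero differences (with sign): -6, -7, -3, -1, -7, +2, -7, +4, +2, -6, -3, -6
Step 2: Count signs: positive = 3, negative = 9.
Step 3: Under H0: P(positive) = 0.5, so the number of positives S ~ Bin(12, 0.5).
Step 4: Two-sided exact p-value = sum of Bin(12,0.5) probabilities at or below the observed probability = 0.145996.
Step 5: alpha = 0.1. fail to reject H0.

n_eff = 12, pos = 3, neg = 9, p = 0.145996, fail to reject H0.


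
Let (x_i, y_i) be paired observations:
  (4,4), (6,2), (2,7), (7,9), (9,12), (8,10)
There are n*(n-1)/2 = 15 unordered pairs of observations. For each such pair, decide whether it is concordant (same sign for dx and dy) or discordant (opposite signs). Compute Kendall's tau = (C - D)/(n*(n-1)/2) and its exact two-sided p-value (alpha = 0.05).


Step 1: Enumerate the 15 unordered pairs (i,j) with i<j and classify each by sign(x_j-x_i) * sign(y_j-y_i).
  (1,2):dx=+2,dy=-2->D; (1,3):dx=-2,dy=+3->D; (1,4):dx=+3,dy=+5->C; (1,5):dx=+5,dy=+8->C
  (1,6):dx=+4,dy=+6->C; (2,3):dx=-4,dy=+5->D; (2,4):dx=+1,dy=+7->C; (2,5):dx=+3,dy=+10->C
  (2,6):dx=+2,dy=+8->C; (3,4):dx=+5,dy=+2->C; (3,5):dx=+7,dy=+5->C; (3,6):dx=+6,dy=+3->C
  (4,5):dx=+2,dy=+3->C; (4,6):dx=+1,dy=+1->C; (5,6):dx=-1,dy=-2->C
Step 2: C = 12, D = 3, total pairs = 15.
Step 3: tau = (C - D)/(n(n-1)/2) = (12 - 3)/15 = 0.600000.
Step 4: Exact two-sided p-value (enumerate n! = 720 permutations of y under H0): p = 0.136111.
Step 5: alpha = 0.05. fail to reject H0.

tau_b = 0.6000 (C=12, D=3), p = 0.136111, fail to reject H0.


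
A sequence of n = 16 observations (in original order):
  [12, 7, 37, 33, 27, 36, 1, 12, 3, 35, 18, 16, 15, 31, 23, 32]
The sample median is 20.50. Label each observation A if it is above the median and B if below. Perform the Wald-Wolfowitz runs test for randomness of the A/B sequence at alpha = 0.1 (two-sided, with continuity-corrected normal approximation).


Step 1: Compute median = 20.50; label A = above, B = below.
Labels in order: BBAAAABBBABBBAAA  (n_A = 8, n_B = 8)
Step 2: Count runs R = 6.
Step 3: Under H0 (random ordering), E[R] = 2*n_A*n_B/(n_A+n_B) + 1 = 2*8*8/16 + 1 = 9.0000.
        Var[R] = 2*n_A*n_B*(2*n_A*n_B - n_A - n_B) / ((n_A+n_B)^2 * (n_A+n_B-1)) = 14336/3840 = 3.7333.
        SD[R] = 1.9322.
Step 4: Continuity-corrected z = (R + 0.5 - E[R]) / SD[R] = (6 + 0.5 - 9.0000) / 1.9322 = -1.2939.
Step 5: Two-sided p-value via normal approximation = 2*(1 - Phi(|z|)) = 0.195709.
Step 6: alpha = 0.1. fail to reject H0.

R = 6, z = -1.2939, p = 0.195709, fail to reject H0.


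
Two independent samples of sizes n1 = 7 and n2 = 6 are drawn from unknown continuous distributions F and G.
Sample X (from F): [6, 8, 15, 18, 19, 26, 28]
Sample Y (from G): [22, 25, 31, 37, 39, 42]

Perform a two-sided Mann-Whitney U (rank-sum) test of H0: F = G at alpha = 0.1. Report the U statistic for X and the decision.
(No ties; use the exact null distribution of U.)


Step 1: Combine and sort all 13 observations; assign midranks.
sorted (value, group): (6,X), (8,X), (15,X), (18,X), (19,X), (22,Y), (25,Y), (26,X), (28,X), (31,Y), (37,Y), (39,Y), (42,Y)
ranks: 6->1, 8->2, 15->3, 18->4, 19->5, 22->6, 25->7, 26->8, 28->9, 31->10, 37->11, 39->12, 42->13
Step 2: Rank sum for X: R1 = 1 + 2 + 3 + 4 + 5 + 8 + 9 = 32.
Step 3: U_X = R1 - n1(n1+1)/2 = 32 - 7*8/2 = 32 - 28 = 4.
       U_Y = n1*n2 - U_X = 42 - 4 = 38.
Step 4: No ties, so the exact null distribution of U (based on enumerating the C(13,7) = 1716 equally likely rank assignments) gives the two-sided p-value.
Step 5: p-value = 0.013986; compare to alpha = 0.1. reject H0.

U_X = 4, p = 0.013986, reject H0 at alpha = 0.1.


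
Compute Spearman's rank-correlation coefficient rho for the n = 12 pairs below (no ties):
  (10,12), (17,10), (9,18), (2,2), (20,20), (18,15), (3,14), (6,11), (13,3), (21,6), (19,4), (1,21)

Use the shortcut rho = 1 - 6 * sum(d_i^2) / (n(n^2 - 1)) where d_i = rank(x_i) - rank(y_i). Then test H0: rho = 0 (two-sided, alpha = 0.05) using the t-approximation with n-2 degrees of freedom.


Step 1: Rank x and y separately (midranks; no ties here).
rank(x): 10->6, 17->8, 9->5, 2->2, 20->11, 18->9, 3->3, 6->4, 13->7, 21->12, 19->10, 1->1
rank(y): 12->7, 10->5, 18->10, 2->1, 20->11, 15->9, 14->8, 11->6, 3->2, 6->4, 4->3, 21->12
Step 2: d_i = R_x(i) - R_y(i); compute d_i^2.
  (6-7)^2=1, (8-5)^2=9, (5-10)^2=25, (2-1)^2=1, (11-11)^2=0, (9-9)^2=0, (3-8)^2=25, (4-6)^2=4, (7-2)^2=25, (12-4)^2=64, (10-3)^2=49, (1-12)^2=121
sum(d^2) = 324.
Step 3: rho = 1 - 6*324 / (12*(12^2 - 1)) = 1 - 1944/1716 = -0.132867.
Step 4: Under H0, t = rho * sqrt((n-2)/(1-rho^2)) = -0.4239 ~ t(10).
Step 5: Two-sided p-value from the t-distribution with 10 df = 0.680598.
Step 6: alpha = 0.05. fail to reject H0.

rho = -0.1329, p = 0.680598, fail to reject H0 at alpha = 0.05.


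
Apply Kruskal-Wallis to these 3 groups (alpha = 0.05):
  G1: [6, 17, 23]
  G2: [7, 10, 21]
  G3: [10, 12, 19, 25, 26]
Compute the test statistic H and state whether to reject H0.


Step 1: Combine all N = 11 observations and assign midranks.
sorted (value, group, rank): (6,G1,1), (7,G2,2), (10,G2,3.5), (10,G3,3.5), (12,G3,5), (17,G1,6), (19,G3,7), (21,G2,8), (23,G1,9), (25,G3,10), (26,G3,11)
Step 2: Sum ranks within each group.
R_1 = 16 (n_1 = 3)
R_2 = 13.5 (n_2 = 3)
R_3 = 36.5 (n_3 = 5)
Step 3: H = 12/(N(N+1)) * sum(R_i^2/n_i) - 3(N+1)
     = 12/(11*12) * (16^2/3 + 13.5^2/3 + 36.5^2/5) - 3*12
     = 0.090909 * 412.533 - 36
     = 1.503030.
Step 4: Ties present; correction factor C = 1 - 6/(11^3 - 11) = 0.995455. Corrected H = 1.503030 / 0.995455 = 1.509893.
Step 5: Under H0, H ~ chi^2(2); p-value = 0.470036.
Step 6: alpha = 0.05. fail to reject H0.

H = 1.5099, df = 2, p = 0.470036, fail to reject H0.


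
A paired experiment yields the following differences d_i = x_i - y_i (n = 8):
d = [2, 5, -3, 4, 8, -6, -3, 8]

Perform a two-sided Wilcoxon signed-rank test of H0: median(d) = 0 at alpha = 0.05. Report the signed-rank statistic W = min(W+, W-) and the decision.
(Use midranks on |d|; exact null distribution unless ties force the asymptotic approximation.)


Step 1: Drop any zero differences (none here) and take |d_i|.
|d| = [2, 5, 3, 4, 8, 6, 3, 8]
Step 2: Midrank |d_i| (ties get averaged ranks).
ranks: |2|->1, |5|->5, |3|->2.5, |4|->4, |8|->7.5, |6|->6, |3|->2.5, |8|->7.5
Step 3: Attach original signs; sum ranks with positive sign and with negative sign.
W+ = 1 + 5 + 4 + 7.5 + 7.5 = 25
W- = 2.5 + 6 + 2.5 = 11
(Check: W+ + W- = 36 should equal n(n+1)/2 = 36.)
Step 4: Test statistic W = min(W+, W-) = 11.
Step 5: Ties in |d|, so use the tie-corrected normal approximation.
        E[W] = n(n+1)/4 = 8*9/4 = 18.
        Tie groups: |d|=3 (t=2), |d|=8 (t=2); sum(t^3 - t) = 12.
        Var[W] = n(n+1)(2n+1)/24 - sum(t^3-t)/48 = 1224/24 - 12/48 = 50.75.
        z = (W - E[W]) / sqrt(Var[W]) = (11 - 18) / 7.1239 = -0.9826.
        Two-sided p = 2*Phi(z) = 0.325801.
Step 6: alpha = 0.05. fail to reject H0.

W+ = 25, W- = 11, W = min = 11, p = 0.325801, fail to reject H0.


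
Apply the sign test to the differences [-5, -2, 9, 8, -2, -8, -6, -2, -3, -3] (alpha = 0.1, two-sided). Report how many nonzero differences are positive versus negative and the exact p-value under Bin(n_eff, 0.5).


Step 1: Discard zero differences. Original n = 10; n_eff = number of nonzero differences = 10.
Nonzero differences (with sign): -5, -2, +9, +8, -2, -8, -6, -2, -3, -3
Step 2: Count signs: positive = 2, negative = 8.
Step 3: Under H0: P(positive) = 0.5, so the number of positives S ~ Bin(10, 0.5).
Step 4: Two-sided exact p-value = sum of Bin(10,0.5) probabilities at or below the observed probability = 0.109375.
Step 5: alpha = 0.1. fail to reject H0.

n_eff = 10, pos = 2, neg = 8, p = 0.109375, fail to reject H0.


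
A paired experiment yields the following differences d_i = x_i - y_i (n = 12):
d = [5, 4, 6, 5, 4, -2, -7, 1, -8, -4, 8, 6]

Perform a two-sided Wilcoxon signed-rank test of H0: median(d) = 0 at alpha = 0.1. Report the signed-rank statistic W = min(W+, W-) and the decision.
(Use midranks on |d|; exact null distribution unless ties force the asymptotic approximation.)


Step 1: Drop any zero differences (none here) and take |d_i|.
|d| = [5, 4, 6, 5, 4, 2, 7, 1, 8, 4, 8, 6]
Step 2: Midrank |d_i| (ties get averaged ranks).
ranks: |5|->6.5, |4|->4, |6|->8.5, |5|->6.5, |4|->4, |2|->2, |7|->10, |1|->1, |8|->11.5, |4|->4, |8|->11.5, |6|->8.5
Step 3: Attach original signs; sum ranks with positive sign and with negative sign.
W+ = 6.5 + 4 + 8.5 + 6.5 + 4 + 1 + 11.5 + 8.5 = 50.5
W- = 2 + 10 + 11.5 + 4 = 27.5
(Check: W+ + W- = 78 should equal n(n+1)/2 = 78.)
Step 4: Test statistic W = min(W+, W-) = 27.5.
Step 5: Ties in |d|, so use the tie-corrected normal approximation.
        E[W] = n(n+1)/4 = 12*13/4 = 39.
        Tie groups: |d|=4 (t=3), |d|=5 (t=2), |d|=6 (t=2), |d|=8 (t=2); sum(t^3 - t) = 42.
        Var[W] = n(n+1)(2n+1)/24 - sum(t^3-t)/48 = 3900/24 - 42/48 = 161.625.
        z = (W - E[W]) / sqrt(Var[W]) = (27.5 - 39) / 12.7132 = -0.9046.
        Two-sided p = 2*Phi(z) = 0.365692.
Step 6: alpha = 0.1. fail to reject H0.

W+ = 50.5, W- = 27.5, W = min = 27.5, p = 0.365692, fail to reject H0.


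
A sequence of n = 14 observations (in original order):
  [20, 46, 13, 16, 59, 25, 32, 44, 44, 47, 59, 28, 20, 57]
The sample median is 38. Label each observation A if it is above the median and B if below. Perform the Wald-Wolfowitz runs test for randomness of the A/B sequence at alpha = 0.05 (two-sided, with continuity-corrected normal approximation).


Step 1: Compute median = 38; label A = above, B = below.
Labels in order: BABBABBAAAABBA  (n_A = 7, n_B = 7)
Step 2: Count runs R = 8.
Step 3: Under H0 (random ordering), E[R] = 2*n_A*n_B/(n_A+n_B) + 1 = 2*7*7/14 + 1 = 8.0000.
        Var[R] = 2*n_A*n_B*(2*n_A*n_B - n_A - n_B) / ((n_A+n_B)^2 * (n_A+n_B-1)) = 8232/2548 = 3.2308.
        SD[R] = 1.7974.
Step 4: R = E[R], so z = 0 with no continuity correction.
Step 5: Two-sided p-value via normal approximation = 2*(1 - Phi(|z|)) = 1.000000.
Step 6: alpha = 0.05. fail to reject H0.

R = 8, z = 0.0000, p = 1.000000, fail to reject H0.


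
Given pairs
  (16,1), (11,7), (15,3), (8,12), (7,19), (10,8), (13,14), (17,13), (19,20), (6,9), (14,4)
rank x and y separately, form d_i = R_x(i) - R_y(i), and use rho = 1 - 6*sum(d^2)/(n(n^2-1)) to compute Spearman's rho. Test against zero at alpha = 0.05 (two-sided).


Step 1: Rank x and y separately (midranks; no ties here).
rank(x): 16->9, 11->5, 15->8, 8->3, 7->2, 10->4, 13->6, 17->10, 19->11, 6->1, 14->7
rank(y): 1->1, 7->4, 3->2, 12->7, 19->10, 8->5, 14->9, 13->8, 20->11, 9->6, 4->3
Step 2: d_i = R_x(i) - R_y(i); compute d_i^2.
  (9-1)^2=64, (5-4)^2=1, (8-2)^2=36, (3-7)^2=16, (2-10)^2=64, (4-5)^2=1, (6-9)^2=9, (10-8)^2=4, (11-11)^2=0, (1-6)^2=25, (7-3)^2=16
sum(d^2) = 236.
Step 3: rho = 1 - 6*236 / (11*(11^2 - 1)) = 1 - 1416/1320 = -0.072727.
Step 4: Under H0, t = rho * sqrt((n-2)/(1-rho^2)) = -0.2188 ~ t(9).
Step 5: Two-sided p-value from the t-distribution with 9 df = 0.831716.
Step 6: alpha = 0.05. fail to reject H0.

rho = -0.0727, p = 0.831716, fail to reject H0 at alpha = 0.05.


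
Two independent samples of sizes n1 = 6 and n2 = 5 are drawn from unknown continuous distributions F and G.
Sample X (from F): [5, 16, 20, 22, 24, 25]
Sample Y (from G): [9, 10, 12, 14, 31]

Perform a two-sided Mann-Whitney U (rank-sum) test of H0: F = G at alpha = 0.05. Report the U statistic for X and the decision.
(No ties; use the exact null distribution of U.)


Step 1: Combine and sort all 11 observations; assign midranks.
sorted (value, group): (5,X), (9,Y), (10,Y), (12,Y), (14,Y), (16,X), (20,X), (22,X), (24,X), (25,X), (31,Y)
ranks: 5->1, 9->2, 10->3, 12->4, 14->5, 16->6, 20->7, 22->8, 24->9, 25->10, 31->11
Step 2: Rank sum for X: R1 = 1 + 6 + 7 + 8 + 9 + 10 = 41.
Step 3: U_X = R1 - n1(n1+1)/2 = 41 - 6*7/2 = 41 - 21 = 20.
       U_Y = n1*n2 - U_X = 30 - 20 = 10.
Step 4: No ties, so the exact null distribution of U (based on enumerating the C(11,6) = 462 equally likely rank assignments) gives the two-sided p-value.
Step 5: p-value = 0.428571; compare to alpha = 0.05. fail to reject H0.

U_X = 20, p = 0.428571, fail to reject H0 at alpha = 0.05.


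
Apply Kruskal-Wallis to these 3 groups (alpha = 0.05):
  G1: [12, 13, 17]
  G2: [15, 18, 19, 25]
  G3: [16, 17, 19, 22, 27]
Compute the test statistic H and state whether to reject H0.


Step 1: Combine all N = 12 observations and assign midranks.
sorted (value, group, rank): (12,G1,1), (13,G1,2), (15,G2,3), (16,G3,4), (17,G1,5.5), (17,G3,5.5), (18,G2,7), (19,G2,8.5), (19,G3,8.5), (22,G3,10), (25,G2,11), (27,G3,12)
Step 2: Sum ranks within each group.
R_1 = 8.5 (n_1 = 3)
R_2 = 29.5 (n_2 = 4)
R_3 = 40 (n_3 = 5)
Step 3: H = 12/(N(N+1)) * sum(R_i^2/n_i) - 3(N+1)
     = 12/(12*13) * (8.5^2/3 + 29.5^2/4 + 40^2/5) - 3*13
     = 0.076923 * 561.646 - 39
     = 4.203526.
Step 4: Ties present; correction factor C = 1 - 12/(12^3 - 12) = 0.993007. Corrected H = 4.203526 / 0.993007 = 4.233128.
Step 5: Under H0, H ~ chi^2(2); p-value = 0.120445.
Step 6: alpha = 0.05. fail to reject H0.

H = 4.2331, df = 2, p = 0.120445, fail to reject H0.
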